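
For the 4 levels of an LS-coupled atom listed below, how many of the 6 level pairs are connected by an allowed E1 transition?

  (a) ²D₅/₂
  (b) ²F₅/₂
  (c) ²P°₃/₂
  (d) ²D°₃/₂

3

(a)–(b): forbidden (parity).
(a)–(c): allowed.
(a)–(d): allowed.
(b)–(c): forbidden (ΔL).
(b)–(d): allowed.
(c)–(d): forbidden (parity).
Allowed pairs: 3 of 6.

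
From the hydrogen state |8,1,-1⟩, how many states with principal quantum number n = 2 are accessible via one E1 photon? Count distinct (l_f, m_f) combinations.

1

E1 requires Δl = ±1, so l_f ∈ {0, 2}; with 0 ≤ l_f ≤ n_f−1 = 1, the allowed l_f values are {0}.
For l_f = 0: m_f ∈ {m_i−1, m_i, m_i+1} ∩ [−0, 0] = {0} → 1 state.
Total: 1.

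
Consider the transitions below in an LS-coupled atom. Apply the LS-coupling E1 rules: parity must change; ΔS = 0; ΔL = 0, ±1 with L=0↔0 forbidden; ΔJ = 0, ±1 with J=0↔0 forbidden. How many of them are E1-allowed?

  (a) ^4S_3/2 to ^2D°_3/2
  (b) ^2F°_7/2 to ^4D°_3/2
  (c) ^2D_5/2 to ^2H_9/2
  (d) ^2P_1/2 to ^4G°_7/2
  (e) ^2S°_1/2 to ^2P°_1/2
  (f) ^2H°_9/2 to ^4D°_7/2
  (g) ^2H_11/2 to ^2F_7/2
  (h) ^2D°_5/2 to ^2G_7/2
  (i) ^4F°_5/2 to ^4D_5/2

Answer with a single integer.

1

(a) forbidden (ΔS, ΔL fail)
(b) forbidden (parity, ΔS, ΔJ fail)
(c) forbidden (parity, ΔL, ΔJ fail)
(d) forbidden (ΔS, ΔL, ΔJ fail)
(e) forbidden (parity fails)
(f) forbidden (parity, ΔS, ΔL fail)
(g) forbidden (parity, ΔL, ΔJ fail)
(h) forbidden (ΔL fails)
(i) allowed
Total allowed: 1 of 9.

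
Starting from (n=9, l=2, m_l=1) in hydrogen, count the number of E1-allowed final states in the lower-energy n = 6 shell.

E1 requires Δl = ±1, so l_f ∈ {1, 3}; with 0 ≤ l_f ≤ n_f−1 = 5, the allowed l_f values are {1, 3}.
For l_f = 1: m_f ∈ {m_i−1, m_i, m_i+1} ∩ [−1, 1] = {0, 1} → 2 states.
For l_f = 3: m_f ∈ {m_i−1, m_i, m_i+1} ∩ [−3, 3] = {0, 1, 2} → 3 states.
Total: 5.

5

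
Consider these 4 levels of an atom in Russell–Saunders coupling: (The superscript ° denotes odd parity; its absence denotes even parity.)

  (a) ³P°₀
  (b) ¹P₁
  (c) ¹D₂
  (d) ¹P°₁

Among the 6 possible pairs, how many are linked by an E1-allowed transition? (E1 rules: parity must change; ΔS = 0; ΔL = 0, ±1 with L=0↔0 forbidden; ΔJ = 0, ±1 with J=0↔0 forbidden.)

(a)–(b): forbidden (ΔS).
(a)–(c): forbidden (ΔS, ΔJ).
(a)–(d): forbidden (parity, ΔS).
(b)–(c): forbidden (parity).
(b)–(d): allowed.
(c)–(d): allowed.
Allowed pairs: 2 of 6.

2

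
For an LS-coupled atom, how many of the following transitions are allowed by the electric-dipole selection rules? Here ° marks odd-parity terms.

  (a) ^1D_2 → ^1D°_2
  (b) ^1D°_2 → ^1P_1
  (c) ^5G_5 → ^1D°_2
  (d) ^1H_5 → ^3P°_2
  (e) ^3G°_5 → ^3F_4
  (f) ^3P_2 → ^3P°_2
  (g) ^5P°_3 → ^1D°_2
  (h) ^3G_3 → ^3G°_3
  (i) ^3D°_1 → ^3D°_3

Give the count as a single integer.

5

(a) allowed
(b) allowed
(c) forbidden (ΔS, ΔL, ΔJ fail)
(d) forbidden (ΔS, ΔL, ΔJ fail)
(e) allowed
(f) allowed
(g) forbidden (parity, ΔS fail)
(h) allowed
(i) forbidden (parity, ΔJ fail)
Total allowed: 5 of 9.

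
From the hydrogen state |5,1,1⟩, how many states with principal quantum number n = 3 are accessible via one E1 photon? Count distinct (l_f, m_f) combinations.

4

E1 requires Δl = ±1, so l_f ∈ {0, 2}; with 0 ≤ l_f ≤ n_f−1 = 2, the allowed l_f values are {0, 2}.
For l_f = 0: m_f ∈ {m_i−1, m_i, m_i+1} ∩ [−0, 0] = {0} → 1 state.
For l_f = 2: m_f ∈ {m_i−1, m_i, m_i+1} ∩ [−2, 2] = {0, 1, 2} → 3 states.
Total: 4.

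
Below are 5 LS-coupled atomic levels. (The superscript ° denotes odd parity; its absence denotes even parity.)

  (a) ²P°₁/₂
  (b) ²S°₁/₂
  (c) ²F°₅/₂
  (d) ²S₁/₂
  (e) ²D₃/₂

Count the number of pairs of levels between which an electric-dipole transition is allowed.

3

(a)–(b): forbidden (parity).
(a)–(c): forbidden (parity, ΔL, ΔJ).
(a)–(d): allowed.
(a)–(e): allowed.
(b)–(c): forbidden (parity, ΔL, ΔJ).
(b)–(d): forbidden (ΔL).
(b)–(e): forbidden (ΔL).
(c)–(d): forbidden (ΔL, ΔJ).
(c)–(e): allowed.
(d)–(e): forbidden (parity, ΔL).
Allowed pairs: 3 of 10.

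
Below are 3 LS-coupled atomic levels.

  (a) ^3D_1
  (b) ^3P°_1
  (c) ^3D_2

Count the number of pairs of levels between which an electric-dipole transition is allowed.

2

(a)–(b): allowed.
(a)–(c): forbidden (parity).
(b)–(c): allowed.
Allowed pairs: 2 of 3.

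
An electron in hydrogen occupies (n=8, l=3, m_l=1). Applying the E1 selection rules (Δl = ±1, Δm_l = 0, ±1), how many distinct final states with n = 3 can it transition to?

E1 requires Δl = ±1, so l_f ∈ {2, 4}; with 0 ≤ l_f ≤ n_f−1 = 2, the allowed l_f values are {2}.
For l_f = 2: m_f ∈ {m_i−1, m_i, m_i+1} ∩ [−2, 2] = {0, 1, 2} → 3 states.
Total: 3.

3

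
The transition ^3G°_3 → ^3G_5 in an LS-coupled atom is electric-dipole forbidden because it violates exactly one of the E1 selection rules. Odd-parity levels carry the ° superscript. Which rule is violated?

Initial level: S=1, L=4, J=3, parity odd. Final level: S=1, L=4, J=5, parity even.
Parity must change: odd → even — satisfied.
ΔS = 0: S: 1 → 1 — satisfied.
ΔL = 0, ±1 (not L=0↔0): L: 4 → 4, ΔL = +0 — satisfied.
ΔJ = 0, ±1 (not J=0↔0): J: 3 → 5, ΔJ = +2 — violated.

the ΔJ = 0, ±1 rule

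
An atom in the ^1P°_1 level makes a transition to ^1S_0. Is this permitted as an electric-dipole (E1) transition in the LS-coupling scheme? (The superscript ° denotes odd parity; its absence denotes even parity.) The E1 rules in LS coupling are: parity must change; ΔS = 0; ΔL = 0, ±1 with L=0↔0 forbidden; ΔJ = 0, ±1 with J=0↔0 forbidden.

ΔS = 0: S: 0 → 0 — passes.
ΔJ = 0, ±1 (not J=0↔0): J: 1 → 0, ΔJ = -1 — passes.
Parity must change: odd → even — passes.
ΔL = 0, ±1 (not L=0↔0): L: 1 → 0, ΔL = -1 — passes.
All four E1 rules are satisfied.

allowed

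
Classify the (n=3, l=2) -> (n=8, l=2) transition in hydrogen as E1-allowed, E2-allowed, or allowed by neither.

Δl = 2 − 2 = +0; l_i + l_f = 4.
E1 (Δl = ±1): not satisfied.
E2 (Δl = 0,±2, l_i+l_f ≥ 2): satisfied.

E2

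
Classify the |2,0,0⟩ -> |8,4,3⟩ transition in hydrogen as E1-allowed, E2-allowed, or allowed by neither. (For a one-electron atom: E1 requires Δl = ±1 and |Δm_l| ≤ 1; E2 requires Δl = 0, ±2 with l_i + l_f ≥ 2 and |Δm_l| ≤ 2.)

neither

Δl = 4 − 0 = +4; l_i + l_f = 4.
Δm_l = +3.
E1 (Δl = ±1, |Δm_l| ≤ 1): not satisfied.
E2 (Δl = 0,±2, l_i+l_f ≥ 2, |Δm_l| ≤ 2): not satisfied.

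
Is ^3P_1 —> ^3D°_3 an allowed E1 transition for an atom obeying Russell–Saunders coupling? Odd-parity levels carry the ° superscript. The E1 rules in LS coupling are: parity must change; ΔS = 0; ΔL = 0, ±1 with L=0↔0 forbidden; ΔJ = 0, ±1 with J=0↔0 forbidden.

Initial level: S=1, L=1, J=1, parity even. Final level: S=1, L=2, J=3, parity odd.
Parity must change: even → odd — ok.
ΔS = 0: S: 1 → 1 — ok.
ΔL = 0, ±1 (not L=0↔0): L: 1 → 2, ΔL = +1 — ok.
ΔJ = 0, ±1 (not J=0↔0): J: 1 → 3, ΔJ = +2 — fails.
Rule(s) violated: ΔJ.

forbidden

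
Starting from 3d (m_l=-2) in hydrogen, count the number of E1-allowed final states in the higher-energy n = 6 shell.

4

E1 requires Δl = ±1, so l_f ∈ {1, 3}; with 0 ≤ l_f ≤ n_f−1 = 5, the allowed l_f values are {1, 3}.
For l_f = 1: m_f ∈ {m_i−1, m_i, m_i+1} ∩ [−1, 1] = {-1} → 1 state.
For l_f = 3: m_f ∈ {m_i−1, m_i, m_i+1} ∩ [−3, 3] = {-3, -2, -1} → 3 states.
Total: 4.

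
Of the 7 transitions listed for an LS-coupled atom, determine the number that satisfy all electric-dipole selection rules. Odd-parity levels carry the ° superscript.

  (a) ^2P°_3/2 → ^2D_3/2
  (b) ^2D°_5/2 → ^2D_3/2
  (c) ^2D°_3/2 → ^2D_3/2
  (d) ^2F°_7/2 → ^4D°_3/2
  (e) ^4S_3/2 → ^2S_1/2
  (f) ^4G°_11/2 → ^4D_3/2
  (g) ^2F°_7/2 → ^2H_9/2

3

(a) allowed
(b) allowed
(c) allowed
(d) forbidden (parity, ΔS, ΔJ fail)
(e) forbidden (parity, ΔS, ΔL fail)
(f) forbidden (ΔL, ΔJ fail)
(g) forbidden (ΔL fails)
Total allowed: 3 of 7.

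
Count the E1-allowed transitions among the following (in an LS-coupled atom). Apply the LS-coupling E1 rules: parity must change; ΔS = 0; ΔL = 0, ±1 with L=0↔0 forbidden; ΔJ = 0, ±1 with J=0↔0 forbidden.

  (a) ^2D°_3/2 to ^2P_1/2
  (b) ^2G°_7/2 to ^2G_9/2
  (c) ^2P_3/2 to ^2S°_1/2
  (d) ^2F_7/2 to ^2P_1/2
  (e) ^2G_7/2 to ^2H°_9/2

4

(a) allowed
(b) allowed
(c) allowed
(d) forbidden (parity, ΔL, ΔJ fail)
(e) allowed
Total allowed: 4 of 5.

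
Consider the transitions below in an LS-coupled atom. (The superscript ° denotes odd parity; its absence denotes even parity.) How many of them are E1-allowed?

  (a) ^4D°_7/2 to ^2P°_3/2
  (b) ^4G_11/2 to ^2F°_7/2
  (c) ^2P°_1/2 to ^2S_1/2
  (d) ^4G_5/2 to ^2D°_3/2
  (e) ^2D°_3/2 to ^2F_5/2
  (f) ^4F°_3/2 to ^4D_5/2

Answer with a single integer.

(a) forbidden (parity, ΔS, ΔJ fail)
(b) forbidden (ΔS, ΔJ fail)
(c) allowed
(d) forbidden (ΔS, ΔL fail)
(e) allowed
(f) allowed
Total allowed: 3 of 6.

3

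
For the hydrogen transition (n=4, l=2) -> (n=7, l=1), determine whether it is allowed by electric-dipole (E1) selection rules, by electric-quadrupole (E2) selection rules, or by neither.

Δl = 1 − 2 = -1; l_i + l_f = 3.
E1 (Δl = ±1): satisfied.
E2 (Δl = 0,±2, l_i+l_f ≥ 2): not satisfied.

E1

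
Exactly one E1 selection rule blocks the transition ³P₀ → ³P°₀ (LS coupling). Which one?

ΔL = 0, ±1 (not L=0↔0): L: 1 → 1, ΔL = +0 — passes.
Parity must change: even → odd — passes.
ΔS = 0: S: 1 → 1 — passes.
ΔJ = 0, ±1 (not J=0↔0): J: 0 → 0, ΔJ = +0 — fails.

the J=0 ↔ J=0 exclusion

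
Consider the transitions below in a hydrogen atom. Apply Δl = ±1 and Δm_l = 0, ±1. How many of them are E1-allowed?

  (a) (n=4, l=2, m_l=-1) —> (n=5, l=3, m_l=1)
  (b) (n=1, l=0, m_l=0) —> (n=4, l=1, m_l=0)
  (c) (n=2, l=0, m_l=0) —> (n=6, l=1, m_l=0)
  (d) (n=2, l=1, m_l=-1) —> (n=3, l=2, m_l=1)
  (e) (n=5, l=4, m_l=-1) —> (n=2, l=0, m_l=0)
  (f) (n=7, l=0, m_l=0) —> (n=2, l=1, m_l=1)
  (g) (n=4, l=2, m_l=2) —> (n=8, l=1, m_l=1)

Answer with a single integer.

(a) forbidden — Δm_l = +2 (E1 requires Δm_l = 0, ±1)
(b) allowed
(c) allowed
(d) forbidden — Δm_l = +2 (E1 requires Δm_l = 0, ±1)
(e) forbidden — Δl = -4 (E1 requires Δl = ±1)
(f) allowed
(g) allowed
Total allowed: 4 of 7.

4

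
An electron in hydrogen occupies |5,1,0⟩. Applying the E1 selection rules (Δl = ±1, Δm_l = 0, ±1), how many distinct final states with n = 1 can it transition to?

E1 requires Δl = ±1, so l_f ∈ {0, 2}; with 0 ≤ l_f ≤ n_f−1 = 0, the allowed l_f values are {0}.
For l_f = 0: m_f ∈ {m_i−1, m_i, m_i+1} ∩ [−0, 0] = {0} → 1 state.
Total: 1.

1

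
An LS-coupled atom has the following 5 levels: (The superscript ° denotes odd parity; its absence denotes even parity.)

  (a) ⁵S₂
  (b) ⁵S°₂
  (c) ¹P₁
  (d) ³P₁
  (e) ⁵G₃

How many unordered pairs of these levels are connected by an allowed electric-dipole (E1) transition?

0

(a)–(b): forbidden (ΔL).
(a)–(c): forbidden (parity, ΔS).
(a)–(d): forbidden (parity, ΔS).
(a)–(e): forbidden (parity, ΔL).
(b)–(c): forbidden (ΔS).
(b)–(d): forbidden (ΔS).
(b)–(e): forbidden (ΔL).
(c)–(d): forbidden (parity, ΔS).
(c)–(e): forbidden (parity, ΔS, ΔL, ΔJ).
(d)–(e): forbidden (parity, ΔS, ΔL, ΔJ).
Allowed pairs: 0 of 10.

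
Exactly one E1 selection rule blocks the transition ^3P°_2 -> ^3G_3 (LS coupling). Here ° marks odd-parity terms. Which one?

Reading off the term symbols: S 1→1, L 1→4, J 2→3, parity odd→even.
Parity must change: odd → even — satisfied.
ΔS = 0: S: 1 → 1 — satisfied.
ΔL = 0, ±1 (not L=0↔0): L: 1 → 4, ΔL = +3 — violated.
ΔJ = 0, ±1 (not J=0↔0): J: 2 → 3, ΔJ = +1 — satisfied.

the ΔL = 0, ±1 rule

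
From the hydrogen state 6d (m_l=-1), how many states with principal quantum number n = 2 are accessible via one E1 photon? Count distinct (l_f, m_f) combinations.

2

E1 requires Δl = ±1, so l_f ∈ {1, 3}; with 0 ≤ l_f ≤ n_f−1 = 1, the allowed l_f values are {1}.
For l_f = 1: m_f ∈ {m_i−1, m_i, m_i+1} ∩ [−1, 1] = {-1, 0} → 2 states.
Total: 2.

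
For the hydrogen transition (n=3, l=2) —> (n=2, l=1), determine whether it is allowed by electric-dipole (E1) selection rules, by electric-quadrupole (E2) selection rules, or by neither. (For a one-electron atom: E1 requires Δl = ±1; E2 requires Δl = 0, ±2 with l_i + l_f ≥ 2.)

Δl = 1 − 2 = -1; l_i + l_f = 3.
E1 (Δl = ±1): satisfied.
E2 (Δl = 0,±2, l_i+l_f ≥ 2): not satisfied.

E1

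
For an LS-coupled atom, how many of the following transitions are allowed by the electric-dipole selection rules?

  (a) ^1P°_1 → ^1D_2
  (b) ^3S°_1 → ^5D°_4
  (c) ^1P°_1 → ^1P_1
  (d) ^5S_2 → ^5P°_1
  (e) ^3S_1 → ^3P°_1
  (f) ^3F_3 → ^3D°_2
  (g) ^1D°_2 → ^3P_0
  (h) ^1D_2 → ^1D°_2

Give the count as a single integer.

6

(a) allowed
(b) forbidden (parity, ΔS, ΔL, ΔJ fail)
(c) allowed
(d) allowed
(e) allowed
(f) allowed
(g) forbidden (ΔS, ΔJ fail)
(h) allowed
Total allowed: 6 of 8.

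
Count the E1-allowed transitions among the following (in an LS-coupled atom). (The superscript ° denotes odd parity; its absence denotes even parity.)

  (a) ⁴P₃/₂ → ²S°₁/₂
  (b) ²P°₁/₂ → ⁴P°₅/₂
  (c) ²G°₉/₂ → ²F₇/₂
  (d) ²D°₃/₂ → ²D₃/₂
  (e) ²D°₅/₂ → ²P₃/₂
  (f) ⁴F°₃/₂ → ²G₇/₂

(a) forbidden (ΔS fails)
(b) forbidden (parity, ΔS, ΔJ fail)
(c) allowed
(d) allowed
(e) allowed
(f) forbidden (ΔS, ΔJ fail)
Total allowed: 3 of 6.

3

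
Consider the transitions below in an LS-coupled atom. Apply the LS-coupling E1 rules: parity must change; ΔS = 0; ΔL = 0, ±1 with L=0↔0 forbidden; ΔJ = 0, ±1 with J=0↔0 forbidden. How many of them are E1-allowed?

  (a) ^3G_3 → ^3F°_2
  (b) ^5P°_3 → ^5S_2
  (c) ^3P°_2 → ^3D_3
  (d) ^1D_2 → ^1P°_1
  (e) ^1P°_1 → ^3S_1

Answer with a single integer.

4

(a) allowed
(b) allowed
(c) allowed
(d) allowed
(e) forbidden (ΔS fails)
Total allowed: 4 of 5.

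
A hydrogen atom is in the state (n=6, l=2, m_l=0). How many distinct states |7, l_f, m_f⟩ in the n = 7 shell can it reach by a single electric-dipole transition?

E1 requires Δl = ±1, so l_f ∈ {1, 3}; with 0 ≤ l_f ≤ n_f−1 = 6, the allowed l_f values are {1, 3}.
For l_f = 1: m_f ∈ {m_i−1, m_i, m_i+1} ∩ [−1, 1] = {-1, 0, 1} → 3 states.
For l_f = 3: m_f ∈ {m_i−1, m_i, m_i+1} ∩ [−3, 3] = {-1, 0, 1} → 3 states.
Total: 6.

6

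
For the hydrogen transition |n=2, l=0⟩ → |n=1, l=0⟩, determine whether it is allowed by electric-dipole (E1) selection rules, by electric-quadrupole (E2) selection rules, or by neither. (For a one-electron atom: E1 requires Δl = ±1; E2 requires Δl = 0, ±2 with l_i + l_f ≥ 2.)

neither

Δl = 0 − 0 = +0; l_i + l_f = 0.
E1 (Δl = ±1): not satisfied.
E2 (Δl = 0,±2, l_i+l_f ≥ 2): not satisfied.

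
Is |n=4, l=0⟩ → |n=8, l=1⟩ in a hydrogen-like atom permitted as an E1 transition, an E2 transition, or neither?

E1

Δl = 1 − 0 = +1; l_i + l_f = 1.
E1 (Δl = ±1): satisfied.
E2 (Δl = 0,±2, l_i+l_f ≥ 2): not satisfied.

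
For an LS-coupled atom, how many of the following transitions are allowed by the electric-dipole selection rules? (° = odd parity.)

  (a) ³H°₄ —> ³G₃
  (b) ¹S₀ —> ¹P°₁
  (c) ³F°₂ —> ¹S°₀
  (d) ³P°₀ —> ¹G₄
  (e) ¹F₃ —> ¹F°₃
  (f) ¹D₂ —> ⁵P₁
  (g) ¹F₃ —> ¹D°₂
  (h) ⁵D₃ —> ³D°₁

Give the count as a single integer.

(a) allowed
(b) allowed
(c) forbidden (parity, ΔS, ΔL, ΔJ fail)
(d) forbidden (ΔS, ΔL, ΔJ fail)
(e) allowed
(f) forbidden (parity, ΔS fail)
(g) allowed
(h) forbidden (ΔS, ΔJ fail)
Total allowed: 4 of 8.

4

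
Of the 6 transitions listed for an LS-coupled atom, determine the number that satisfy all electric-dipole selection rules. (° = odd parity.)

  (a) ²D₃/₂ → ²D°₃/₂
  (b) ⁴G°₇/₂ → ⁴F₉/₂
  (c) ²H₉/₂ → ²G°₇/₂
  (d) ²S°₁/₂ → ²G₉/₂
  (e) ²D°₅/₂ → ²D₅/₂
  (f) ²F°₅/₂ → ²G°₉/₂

4

(a) allowed
(b) allowed
(c) allowed
(d) forbidden (ΔL, ΔJ fail)
(e) allowed
(f) forbidden (parity, ΔJ fail)
Total allowed: 4 of 6.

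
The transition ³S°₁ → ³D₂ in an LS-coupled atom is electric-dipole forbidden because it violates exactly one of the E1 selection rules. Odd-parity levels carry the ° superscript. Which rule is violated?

Reading off the term symbols: S 1→1, L 0→2, J 1→2, parity odd→even.
ΔL = 0, ±1 (not L=0↔0): L: 0 → 2, ΔL = +2 — fails.
Parity must change: odd → even — passes.
ΔS = 0: S: 1 → 1 — passes.
ΔJ = 0, ±1 (not J=0↔0): J: 1 → 2, ΔJ = +1 — passes.

the ΔL = 0, ±1 rule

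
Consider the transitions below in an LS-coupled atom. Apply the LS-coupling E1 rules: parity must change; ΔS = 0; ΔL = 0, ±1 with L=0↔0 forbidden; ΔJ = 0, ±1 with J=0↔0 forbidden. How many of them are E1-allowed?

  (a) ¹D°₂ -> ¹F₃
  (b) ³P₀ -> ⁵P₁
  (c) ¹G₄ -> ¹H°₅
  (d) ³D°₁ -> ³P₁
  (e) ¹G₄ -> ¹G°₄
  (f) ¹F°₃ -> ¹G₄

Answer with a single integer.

(a) allowed
(b) forbidden (parity, ΔS fail)
(c) allowed
(d) allowed
(e) allowed
(f) allowed
Total allowed: 5 of 6.

5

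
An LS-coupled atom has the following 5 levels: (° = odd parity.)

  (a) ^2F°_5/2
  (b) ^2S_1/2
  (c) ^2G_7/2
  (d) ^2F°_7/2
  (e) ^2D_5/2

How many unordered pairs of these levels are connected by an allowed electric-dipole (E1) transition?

(a)–(b): forbidden (ΔL, ΔJ).
(a)–(c): allowed.
(a)–(d): forbidden (parity).
(a)–(e): allowed.
(b)–(c): forbidden (parity, ΔL, ΔJ).
(b)–(d): forbidden (ΔL, ΔJ).
(b)–(e): forbidden (parity, ΔL, ΔJ).
(c)–(d): allowed.
(c)–(e): forbidden (parity, ΔL).
(d)–(e): allowed.
Allowed pairs: 4 of 10.

4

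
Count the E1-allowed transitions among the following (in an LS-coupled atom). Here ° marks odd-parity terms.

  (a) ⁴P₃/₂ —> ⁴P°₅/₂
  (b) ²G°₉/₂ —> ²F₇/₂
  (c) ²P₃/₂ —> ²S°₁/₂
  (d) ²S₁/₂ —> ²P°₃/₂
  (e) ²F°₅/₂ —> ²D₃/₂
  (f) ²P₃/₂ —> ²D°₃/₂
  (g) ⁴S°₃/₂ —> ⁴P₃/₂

(a) allowed
(b) allowed
(c) allowed
(d) allowed
(e) allowed
(f) allowed
(g) allowed
Total allowed: 7 of 7.

7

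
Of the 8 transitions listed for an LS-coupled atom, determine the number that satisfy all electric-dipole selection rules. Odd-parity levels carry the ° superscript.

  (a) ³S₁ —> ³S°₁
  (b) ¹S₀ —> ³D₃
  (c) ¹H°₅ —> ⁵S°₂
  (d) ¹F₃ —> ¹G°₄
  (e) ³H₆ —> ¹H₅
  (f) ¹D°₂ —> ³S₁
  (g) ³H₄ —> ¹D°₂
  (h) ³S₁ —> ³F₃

1

(a) forbidden (ΔL fails)
(b) forbidden (parity, ΔS, ΔL, ΔJ fail)
(c) forbidden (parity, ΔS, ΔL, ΔJ fail)
(d) allowed
(e) forbidden (parity, ΔS fail)
(f) forbidden (ΔS, ΔL fail)
(g) forbidden (ΔS, ΔL, ΔJ fail)
(h) forbidden (parity, ΔL, ΔJ fail)
Total allowed: 1 of 8.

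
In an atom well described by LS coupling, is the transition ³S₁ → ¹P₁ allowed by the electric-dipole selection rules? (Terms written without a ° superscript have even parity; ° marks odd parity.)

Reading off the term symbols: S 1→0, L 0→1, J 1→1, parity even→even.
ΔL = 0, ±1 (not L=0↔0): L: 0 → 1, ΔL = +1 — satisfied.
ΔJ = 0, ±1 (not J=0↔0): J: 1 → 1, ΔJ = +0 — satisfied.
ΔS = 0: S: 1 → 0 — violated.
Parity must change: even → even — violated.
Rule(s) violated: parity, ΔS.

forbidden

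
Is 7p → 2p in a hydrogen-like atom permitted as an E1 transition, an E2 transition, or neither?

E2

Δl = 1 − 1 = +0; l_i + l_f = 2.
E1 (Δl = ±1): not satisfied.
E2 (Δl = 0,±2, l_i+l_f ≥ 2): satisfied.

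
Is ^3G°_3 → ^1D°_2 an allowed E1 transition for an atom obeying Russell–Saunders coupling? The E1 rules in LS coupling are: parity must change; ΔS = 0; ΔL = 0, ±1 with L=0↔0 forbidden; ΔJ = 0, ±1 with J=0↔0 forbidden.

Parity must change: odd → odd — fails.
ΔS = 0: S: 1 → 0 — fails.
ΔL = 0, ±1 (not L=0↔0): L: 4 → 2, ΔL = -2 — fails.
ΔJ = 0, ±1 (not J=0↔0): J: 3 → 2, ΔJ = -1 — ok.
Rule(s) violated: parity, ΔS, ΔL.

forbidden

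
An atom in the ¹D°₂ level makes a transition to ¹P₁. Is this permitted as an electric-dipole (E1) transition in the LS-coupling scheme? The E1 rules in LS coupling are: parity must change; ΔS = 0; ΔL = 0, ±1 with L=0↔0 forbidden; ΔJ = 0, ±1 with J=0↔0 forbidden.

Initial level: S=0, L=2, J=2, parity odd. Final level: S=0, L=1, J=1, parity even.
Parity must change: odd → even — ok.
ΔJ = 0, ±1 (not J=0↔0): J: 2 → 1, ΔJ = -1 — ok.
ΔL = 0, ±1 (not L=0↔0): L: 2 → 1, ΔL = -1 — ok.
ΔS = 0: S: 0 → 0 — ok.
All four E1 rules are satisfied.

allowed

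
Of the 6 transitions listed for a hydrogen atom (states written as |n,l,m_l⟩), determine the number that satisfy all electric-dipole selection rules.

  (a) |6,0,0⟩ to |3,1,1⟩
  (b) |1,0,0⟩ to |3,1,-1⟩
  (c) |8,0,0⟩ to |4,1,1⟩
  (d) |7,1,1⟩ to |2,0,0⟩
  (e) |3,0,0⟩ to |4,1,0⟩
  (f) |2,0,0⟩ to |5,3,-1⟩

(a) allowed
(b) allowed
(c) allowed
(d) allowed
(e) allowed
(f) forbidden — Δl = +3 (E1 requires Δl = ±1)
Total allowed: 5 of 6.

5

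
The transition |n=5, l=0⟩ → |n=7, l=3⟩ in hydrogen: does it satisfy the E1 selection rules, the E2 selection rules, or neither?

Δl = 3 − 0 = +3; l_i + l_f = 3.
E1 (Δl = ±1): not satisfied.
E2 (Δl = 0,±2, l_i+l_f ≥ 2): not satisfied.

neither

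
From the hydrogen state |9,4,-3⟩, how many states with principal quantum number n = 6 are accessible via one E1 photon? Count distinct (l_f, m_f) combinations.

5

E1 requires Δl = ±1, so l_f ∈ {3, 5}; with 0 ≤ l_f ≤ n_f−1 = 5, the allowed l_f values are {3, 5}.
For l_f = 3: m_f ∈ {m_i−1, m_i, m_i+1} ∩ [−3, 3] = {-3, -2} → 2 states.
For l_f = 5: m_f ∈ {m_i−1, m_i, m_i+1} ∩ [−5, 5] = {-4, -3, -2} → 3 states.
Total: 5.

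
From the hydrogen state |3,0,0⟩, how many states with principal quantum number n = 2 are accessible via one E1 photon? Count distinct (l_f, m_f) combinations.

3

E1 requires Δl = ±1, so l_f ∈ {-1, 1}; with 0 ≤ l_f ≤ n_f−1 = 1, the allowed l_f values are {1}.
For l_f = 1: m_f ∈ {m_i−1, m_i, m_i+1} ∩ [−1, 1] = {-1, 0, 1} → 3 states.
Total: 3.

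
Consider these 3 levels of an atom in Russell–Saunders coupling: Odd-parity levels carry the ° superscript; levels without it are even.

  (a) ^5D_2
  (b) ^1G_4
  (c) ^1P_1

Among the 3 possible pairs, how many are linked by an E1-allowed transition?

(a)–(b): forbidden (parity, ΔS, ΔL, ΔJ).
(a)–(c): forbidden (parity, ΔS).
(b)–(c): forbidden (parity, ΔL, ΔJ).
Allowed pairs: 0 of 3.

0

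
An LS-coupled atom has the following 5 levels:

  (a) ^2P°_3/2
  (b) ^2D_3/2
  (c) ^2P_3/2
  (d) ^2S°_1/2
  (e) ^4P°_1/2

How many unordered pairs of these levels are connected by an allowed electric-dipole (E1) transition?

(a)–(b): allowed.
(a)–(c): allowed.
(a)–(d): forbidden (parity).
(a)–(e): forbidden (parity, ΔS).
(b)–(c): forbidden (parity).
(b)–(d): forbidden (ΔL).
(b)–(e): forbidden (ΔS).
(c)–(d): allowed.
(c)–(e): forbidden (ΔS).
(d)–(e): forbidden (parity, ΔS).
Allowed pairs: 3 of 10.

3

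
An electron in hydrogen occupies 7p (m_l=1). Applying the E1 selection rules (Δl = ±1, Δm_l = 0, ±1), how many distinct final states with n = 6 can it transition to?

4

E1 requires Δl = ±1, so l_f ∈ {0, 2}; with 0 ≤ l_f ≤ n_f−1 = 5, the allowed l_f values are {0, 2}.
For l_f = 0: m_f ∈ {m_i−1, m_i, m_i+1} ∩ [−0, 0] = {0} → 1 state.
For l_f = 2: m_f ∈ {m_i−1, m_i, m_i+1} ∩ [−2, 2] = {0, 1, 2} → 3 states.
Total: 4.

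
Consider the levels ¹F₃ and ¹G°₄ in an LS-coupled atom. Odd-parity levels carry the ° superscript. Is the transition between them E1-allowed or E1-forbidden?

Reading off the term symbols: S 0→0, L 3→4, J 3→4, parity even→odd.
ΔS = 0: S: 0 → 0 — passes.
Parity must change: even → odd — passes.
ΔL = 0, ±1 (not L=0↔0): L: 3 → 4, ΔL = +1 — passes.
ΔJ = 0, ±1 (not J=0↔0): J: 3 → 4, ΔJ = +1 — passes.
All four E1 rules are satisfied.

allowed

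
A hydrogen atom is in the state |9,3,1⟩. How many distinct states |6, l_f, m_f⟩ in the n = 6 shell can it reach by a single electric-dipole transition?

E1 requires Δl = ±1, so l_f ∈ {2, 4}; with 0 ≤ l_f ≤ n_f−1 = 5, the allowed l_f values are {2, 4}.
For l_f = 2: m_f ∈ {m_i−1, m_i, m_i+1} ∩ [−2, 2] = {0, 1, 2} → 3 states.
For l_f = 4: m_f ∈ {m_i−1, m_i, m_i+1} ∩ [−4, 4] = {0, 1, 2} → 3 states.
Total: 6.

6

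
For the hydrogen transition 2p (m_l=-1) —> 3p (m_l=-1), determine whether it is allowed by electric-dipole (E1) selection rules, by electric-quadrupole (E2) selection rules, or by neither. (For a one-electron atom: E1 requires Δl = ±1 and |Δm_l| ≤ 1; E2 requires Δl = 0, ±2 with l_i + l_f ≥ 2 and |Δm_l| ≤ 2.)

E2

Δl = 1 − 1 = +0; l_i + l_f = 2.
Δm_l = +0.
E1 (Δl = ±1, |Δm_l| ≤ 1): not satisfied.
E2 (Δl = 0,±2, l_i+l_f ≥ 2, |Δm_l| ≤ 2): satisfied.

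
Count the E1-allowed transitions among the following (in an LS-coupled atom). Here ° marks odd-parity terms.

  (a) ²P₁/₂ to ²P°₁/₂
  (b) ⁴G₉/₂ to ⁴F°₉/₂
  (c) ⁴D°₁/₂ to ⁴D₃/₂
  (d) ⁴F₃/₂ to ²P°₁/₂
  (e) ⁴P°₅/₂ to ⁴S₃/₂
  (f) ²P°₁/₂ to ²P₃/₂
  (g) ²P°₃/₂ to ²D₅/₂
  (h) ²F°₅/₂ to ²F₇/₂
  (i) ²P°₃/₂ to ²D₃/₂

(a) allowed
(b) allowed
(c) allowed
(d) forbidden (ΔS, ΔL fail)
(e) allowed
(f) allowed
(g) allowed
(h) allowed
(i) allowed
Total allowed: 8 of 9.

8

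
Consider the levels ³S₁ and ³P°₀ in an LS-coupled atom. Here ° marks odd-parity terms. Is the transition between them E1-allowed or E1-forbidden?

Reading off the term symbols: S 1→1, L 0→1, J 1→0, parity even→odd.
Parity must change: even → odd — ✓.
ΔS = 0: S: 1 → 1 — ✓.
ΔL = 0, ±1 (not L=0↔0): L: 0 → 1, ΔL = +1 — ✓.
ΔJ = 0, ±1 (not J=0↔0): J: 1 → 0, ΔJ = -1 — ✓.
All four E1 rules are satisfied.

allowed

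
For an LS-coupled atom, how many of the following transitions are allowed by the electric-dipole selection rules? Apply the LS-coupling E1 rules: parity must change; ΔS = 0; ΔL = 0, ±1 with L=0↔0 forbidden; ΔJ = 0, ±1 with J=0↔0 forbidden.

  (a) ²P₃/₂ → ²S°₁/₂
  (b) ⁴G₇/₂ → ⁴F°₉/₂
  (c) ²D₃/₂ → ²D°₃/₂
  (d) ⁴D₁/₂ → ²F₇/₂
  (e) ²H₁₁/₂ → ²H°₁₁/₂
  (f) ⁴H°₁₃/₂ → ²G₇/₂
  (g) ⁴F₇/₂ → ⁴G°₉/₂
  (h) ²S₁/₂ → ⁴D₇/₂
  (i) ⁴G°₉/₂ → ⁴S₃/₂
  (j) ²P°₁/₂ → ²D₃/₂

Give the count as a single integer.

(a) allowed
(b) allowed
(c) allowed
(d) forbidden (parity, ΔS, ΔJ fail)
(e) allowed
(f) forbidden (ΔS, ΔJ fail)
(g) allowed
(h) forbidden (parity, ΔS, ΔL, ΔJ fail)
(i) forbidden (ΔL, ΔJ fail)
(j) allowed
Total allowed: 6 of 10.

6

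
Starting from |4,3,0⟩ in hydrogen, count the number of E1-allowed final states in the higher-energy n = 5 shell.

E1 requires Δl = ±1, so l_f ∈ {2, 4}; with 0 ≤ l_f ≤ n_f−1 = 4, the allowed l_f values are {2, 4}.
For l_f = 2: m_f ∈ {m_i−1, m_i, m_i+1} ∩ [−2, 2] = {-1, 0, 1} → 3 states.
For l_f = 4: m_f ∈ {m_i−1, m_i, m_i+1} ∩ [−4, 4] = {-1, 0, 1} → 3 states.
Total: 6.

6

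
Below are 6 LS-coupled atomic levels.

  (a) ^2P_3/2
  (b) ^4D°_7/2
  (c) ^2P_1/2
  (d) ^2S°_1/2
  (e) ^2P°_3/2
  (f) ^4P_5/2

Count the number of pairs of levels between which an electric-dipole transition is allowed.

(a)–(b): forbidden (ΔS, ΔJ).
(a)–(c): forbidden (parity).
(a)–(d): allowed.
(a)–(e): allowed.
(a)–(f): forbidden (parity, ΔS).
(b)–(c): forbidden (ΔS, ΔJ).
(b)–(d): forbidden (parity, ΔS, ΔL, ΔJ).
(b)–(e): forbidden (parity, ΔS, ΔJ).
(b)–(f): allowed.
(c)–(d): allowed.
(c)–(e): allowed.
(c)–(f): forbidden (parity, ΔS, ΔJ).
(d)–(e): forbidden (parity).
(d)–(f): forbidden (ΔS, ΔJ).
(e)–(f): forbidden (ΔS).
Allowed pairs: 5 of 15.

5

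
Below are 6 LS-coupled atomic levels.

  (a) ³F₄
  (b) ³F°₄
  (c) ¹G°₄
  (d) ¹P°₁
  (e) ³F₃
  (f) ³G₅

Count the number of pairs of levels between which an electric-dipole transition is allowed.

(a)–(b): allowed.
(a)–(c): forbidden (ΔS).
(a)–(d): forbidden (ΔS, ΔL, ΔJ).
(a)–(e): forbidden (parity).
(a)–(f): forbidden (parity).
(b)–(c): forbidden (parity, ΔS).
(b)–(d): forbidden (parity, ΔS, ΔL, ΔJ).
(b)–(e): allowed.
(b)–(f): allowed.
(c)–(d): forbidden (parity, ΔL, ΔJ).
(c)–(e): forbidden (ΔS).
(c)–(f): forbidden (ΔS).
(d)–(e): forbidden (ΔS, ΔL, ΔJ).
(d)–(f): forbidden (ΔS, ΔL, ΔJ).
(e)–(f): forbidden (parity, ΔJ).
Allowed pairs: 3 of 15.

3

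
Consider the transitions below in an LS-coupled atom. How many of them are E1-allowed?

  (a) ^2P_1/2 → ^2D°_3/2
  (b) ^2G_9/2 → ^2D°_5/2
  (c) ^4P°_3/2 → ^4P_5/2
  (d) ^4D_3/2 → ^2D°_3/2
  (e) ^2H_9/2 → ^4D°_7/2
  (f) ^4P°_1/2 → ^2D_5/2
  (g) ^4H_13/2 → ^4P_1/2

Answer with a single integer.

(a) allowed
(b) forbidden (ΔL, ΔJ fail)
(c) allowed
(d) forbidden (ΔS fails)
(e) forbidden (ΔS, ΔL fail)
(f) forbidden (ΔS, ΔJ fail)
(g) forbidden (parity, ΔL, ΔJ fail)
Total allowed: 2 of 7.

2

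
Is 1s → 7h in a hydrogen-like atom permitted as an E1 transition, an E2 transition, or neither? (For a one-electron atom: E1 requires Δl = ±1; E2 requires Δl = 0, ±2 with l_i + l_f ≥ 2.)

Δl = 5 − 0 = +5; l_i + l_f = 5.
E1 (Δl = ±1): not satisfied.
E2 (Δl = 0,±2, l_i+l_f ≥ 2): not satisfied.

neither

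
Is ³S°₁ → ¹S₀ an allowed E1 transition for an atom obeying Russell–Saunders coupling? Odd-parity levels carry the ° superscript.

Reading off the term symbols: S 1→0, L 0→0, J 1→0, parity odd→even.
Parity must change: odd → even — ok.
ΔS = 0: S: 1 → 0 — fails.
ΔL = 0, ±1 (not L=0↔0): L: 0 → 0, ΔL = +0 — fails.
ΔJ = 0, ±1 (not J=0↔0): J: 1 → 0, ΔJ = -1 — ok.
Rule(s) violated: ΔS, ΔL.

forbidden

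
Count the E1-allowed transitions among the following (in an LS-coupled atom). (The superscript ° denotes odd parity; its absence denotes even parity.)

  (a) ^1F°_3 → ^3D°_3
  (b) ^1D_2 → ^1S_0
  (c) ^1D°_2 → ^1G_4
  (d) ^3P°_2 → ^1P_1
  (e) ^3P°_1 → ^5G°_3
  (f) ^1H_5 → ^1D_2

(a) forbidden (parity, ΔS fail)
(b) forbidden (parity, ΔL, ΔJ fail)
(c) forbidden (ΔL, ΔJ fail)
(d) forbidden (ΔS fails)
(e) forbidden (parity, ΔS, ΔL, ΔJ fail)
(f) forbidden (parity, ΔL, ΔJ fail)
Total allowed: 0 of 6.

0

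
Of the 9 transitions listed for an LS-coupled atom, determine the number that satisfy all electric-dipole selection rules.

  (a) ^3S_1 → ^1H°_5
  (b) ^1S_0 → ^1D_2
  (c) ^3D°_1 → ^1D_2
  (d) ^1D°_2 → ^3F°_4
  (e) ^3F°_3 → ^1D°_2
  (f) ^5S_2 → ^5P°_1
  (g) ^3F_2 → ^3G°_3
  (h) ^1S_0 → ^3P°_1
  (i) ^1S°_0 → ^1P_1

3

(a) forbidden (ΔS, ΔL, ΔJ fail)
(b) forbidden (parity, ΔL, ΔJ fail)
(c) forbidden (ΔS fails)
(d) forbidden (parity, ΔS, ΔJ fail)
(e) forbidden (parity, ΔS fail)
(f) allowed
(g) allowed
(h) forbidden (ΔS fails)
(i) allowed
Total allowed: 3 of 9.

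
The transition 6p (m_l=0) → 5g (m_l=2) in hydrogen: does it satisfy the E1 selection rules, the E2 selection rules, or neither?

Δl = 4 − 1 = +3; l_i + l_f = 5.
Δm_l = +2.
E1 (Δl = ±1, |Δm_l| ≤ 1): not satisfied.
E2 (Δl = 0,±2, l_i+l_f ≥ 2, |Δm_l| ≤ 2): not satisfied.

neither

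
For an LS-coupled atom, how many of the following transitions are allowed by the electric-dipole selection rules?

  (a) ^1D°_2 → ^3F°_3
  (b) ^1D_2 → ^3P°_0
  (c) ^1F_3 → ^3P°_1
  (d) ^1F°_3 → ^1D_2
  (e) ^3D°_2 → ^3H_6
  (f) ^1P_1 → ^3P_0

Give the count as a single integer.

(a) forbidden (parity, ΔS fail)
(b) forbidden (ΔS, ΔJ fail)
(c) forbidden (ΔS, ΔL, ΔJ fail)
(d) allowed
(e) forbidden (ΔL, ΔJ fail)
(f) forbidden (parity, ΔS fail)
Total allowed: 1 of 6.

1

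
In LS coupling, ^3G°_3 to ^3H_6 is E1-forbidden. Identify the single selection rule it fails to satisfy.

the ΔJ = 0, ±1 rule

Initial level: S=1, L=4, J=3, parity odd. Final level: S=1, L=5, J=6, parity even.
Parity must change: odd → even — satisfied.
ΔS = 0: S: 1 → 1 — satisfied.
ΔL = 0, ±1 (not L=0↔0): L: 4 → 5, ΔL = +1 — satisfied.
ΔJ = 0, ±1 (not J=0↔0): J: 3 → 6, ΔJ = +3 — violated.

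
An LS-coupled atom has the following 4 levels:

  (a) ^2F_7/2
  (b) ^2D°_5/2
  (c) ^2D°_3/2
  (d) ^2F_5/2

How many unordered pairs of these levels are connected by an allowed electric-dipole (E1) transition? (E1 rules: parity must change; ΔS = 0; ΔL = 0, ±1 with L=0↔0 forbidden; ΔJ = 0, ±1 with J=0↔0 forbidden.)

(a)–(b): allowed.
(a)–(c): forbidden (ΔJ).
(a)–(d): forbidden (parity).
(b)–(c): forbidden (parity).
(b)–(d): allowed.
(c)–(d): allowed.
Allowed pairs: 3 of 6.

3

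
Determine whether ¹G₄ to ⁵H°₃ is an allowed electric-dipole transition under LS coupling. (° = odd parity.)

forbidden

Reading off the term symbols: S 0→2, L 4→5, J 4→3, parity even→odd.
Parity must change: even → odd — ✓.
ΔL = 0, ±1 (not L=0↔0): L: 4 → 5, ΔL = +1 — ✓.
ΔS = 0: S: 0 → 2 — ✗.
ΔJ = 0, ±1 (not J=0↔0): J: 4 → 3, ΔJ = -1 — ✓.
Rule(s) violated: ΔS.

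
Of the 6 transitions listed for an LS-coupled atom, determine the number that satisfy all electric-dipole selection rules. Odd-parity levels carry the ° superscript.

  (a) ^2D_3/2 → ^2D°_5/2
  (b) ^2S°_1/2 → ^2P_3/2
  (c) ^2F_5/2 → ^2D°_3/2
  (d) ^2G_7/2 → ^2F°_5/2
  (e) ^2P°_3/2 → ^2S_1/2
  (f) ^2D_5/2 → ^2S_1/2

5

(a) allowed
(b) allowed
(c) allowed
(d) allowed
(e) allowed
(f) forbidden (parity, ΔL, ΔJ fail)
Total allowed: 5 of 6.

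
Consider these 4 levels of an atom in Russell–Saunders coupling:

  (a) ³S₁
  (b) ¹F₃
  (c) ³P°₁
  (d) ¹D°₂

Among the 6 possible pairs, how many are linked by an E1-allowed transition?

2

(a)–(b): forbidden (parity, ΔS, ΔL, ΔJ).
(a)–(c): allowed.
(a)–(d): forbidden (ΔS, ΔL).
(b)–(c): forbidden (ΔS, ΔL, ΔJ).
(b)–(d): allowed.
(c)–(d): forbidden (parity, ΔS).
Allowed pairs: 2 of 6.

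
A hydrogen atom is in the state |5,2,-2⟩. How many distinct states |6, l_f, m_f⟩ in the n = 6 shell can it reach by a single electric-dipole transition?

E1 requires Δl = ±1, so l_f ∈ {1, 3}; with 0 ≤ l_f ≤ n_f−1 = 5, the allowed l_f values are {1, 3}.
For l_f = 1: m_f ∈ {m_i−1, m_i, m_i+1} ∩ [−1, 1] = {-1} → 1 state.
For l_f = 3: m_f ∈ {m_i−1, m_i, m_i+1} ∩ [−3, 3] = {-3, -2, -1} → 3 states.
Total: 4.

4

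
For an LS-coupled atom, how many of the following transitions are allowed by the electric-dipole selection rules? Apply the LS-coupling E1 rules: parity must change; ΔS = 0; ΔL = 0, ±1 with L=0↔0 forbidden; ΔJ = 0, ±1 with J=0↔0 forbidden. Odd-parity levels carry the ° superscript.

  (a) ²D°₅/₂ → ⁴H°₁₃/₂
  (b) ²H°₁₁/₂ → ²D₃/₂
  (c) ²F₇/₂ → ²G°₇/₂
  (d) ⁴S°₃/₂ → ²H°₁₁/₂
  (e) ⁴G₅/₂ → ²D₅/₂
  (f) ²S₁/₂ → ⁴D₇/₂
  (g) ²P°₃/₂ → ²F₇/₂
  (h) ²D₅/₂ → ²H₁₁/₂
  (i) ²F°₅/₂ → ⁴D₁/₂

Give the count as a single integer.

(a) forbidden (parity, ΔS, ΔL, ΔJ fail)
(b) forbidden (ΔL, ΔJ fail)
(c) allowed
(d) forbidden (parity, ΔS, ΔL, ΔJ fail)
(e) forbidden (parity, ΔS, ΔL fail)
(f) forbidden (parity, ΔS, ΔL, ΔJ fail)
(g) forbidden (ΔL, ΔJ fail)
(h) forbidden (parity, ΔL, ΔJ fail)
(i) forbidden (ΔS, ΔJ fail)
Total allowed: 1 of 9.

1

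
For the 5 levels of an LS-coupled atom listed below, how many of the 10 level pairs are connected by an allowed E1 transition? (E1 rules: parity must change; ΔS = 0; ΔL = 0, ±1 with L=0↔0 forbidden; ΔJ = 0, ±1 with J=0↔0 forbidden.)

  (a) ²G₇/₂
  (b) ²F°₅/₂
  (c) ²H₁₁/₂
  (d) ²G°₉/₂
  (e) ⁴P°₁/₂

3

(a)–(b): allowed.
(a)–(c): forbidden (parity, ΔJ).
(a)–(d): allowed.
(a)–(e): forbidden (ΔS, ΔL, ΔJ).
(b)–(c): forbidden (ΔL, ΔJ).
(b)–(d): forbidden (parity, ΔJ).
(b)–(e): forbidden (parity, ΔS, ΔL, ΔJ).
(c)–(d): allowed.
(c)–(e): forbidden (ΔS, ΔL, ΔJ).
(d)–(e): forbidden (parity, ΔS, ΔL, ΔJ).
Allowed pairs: 3 of 10.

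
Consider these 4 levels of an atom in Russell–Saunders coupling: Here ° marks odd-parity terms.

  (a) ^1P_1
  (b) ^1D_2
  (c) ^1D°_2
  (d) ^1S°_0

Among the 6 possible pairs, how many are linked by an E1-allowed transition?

3

(a)–(b): forbidden (parity).
(a)–(c): allowed.
(a)–(d): allowed.
(b)–(c): allowed.
(b)–(d): forbidden (ΔL, ΔJ).
(c)–(d): forbidden (parity, ΔL, ΔJ).
Allowed pairs: 3 of 6.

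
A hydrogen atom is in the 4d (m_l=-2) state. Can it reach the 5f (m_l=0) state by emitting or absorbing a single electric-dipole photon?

l: 2 → 3 (Δl = +1). Δl = ±1 ok.
Δm_l = 0 − (-2) = +2. E1 requires Δm_l = 0, ±1: fails.
The transition is electric-dipole forbidden.

forbidden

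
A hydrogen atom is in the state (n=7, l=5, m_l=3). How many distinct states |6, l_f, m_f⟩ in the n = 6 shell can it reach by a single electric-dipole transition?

3

E1 requires Δl = ±1, so l_f ∈ {4, 6}; with 0 ≤ l_f ≤ n_f−1 = 5, the allowed l_f values are {4}.
For l_f = 4: m_f ∈ {m_i−1, m_i, m_i+1} ∩ [−4, 4] = {2, 3, 4} → 3 states.
Total: 3.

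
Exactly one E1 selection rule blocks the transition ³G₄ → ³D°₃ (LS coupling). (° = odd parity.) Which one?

the ΔL = 0, ±1 rule

Initial level: S=1, L=4, J=4, parity even. Final level: S=1, L=2, J=3, parity odd.
Parity must change: even → odd — passes.
ΔS = 0: S: 1 → 1 — passes.
ΔL = 0, ±1 (not L=0↔0): L: 4 → 2, ΔL = -2 — fails.
ΔJ = 0, ±1 (not J=0↔0): J: 4 → 3, ΔJ = -1 — passes.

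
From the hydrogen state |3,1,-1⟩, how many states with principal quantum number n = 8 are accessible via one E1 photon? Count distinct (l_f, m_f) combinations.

E1 requires Δl = ±1, so l_f ∈ {0, 2}; with 0 ≤ l_f ≤ n_f−1 = 7, the allowed l_f values are {0, 2}.
For l_f = 0: m_f ∈ {m_i−1, m_i, m_i+1} ∩ [−0, 0] = {0} → 1 state.
For l_f = 2: m_f ∈ {m_i−1, m_i, m_i+1} ∩ [−2, 2] = {-2, -1, 0} → 3 states.
Total: 4.

4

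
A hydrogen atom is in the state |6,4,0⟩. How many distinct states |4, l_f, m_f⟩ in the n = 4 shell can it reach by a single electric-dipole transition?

E1 requires Δl = ±1, so l_f ∈ {3, 5}; with 0 ≤ l_f ≤ n_f−1 = 3, the allowed l_f values are {3}.
For l_f = 3: m_f ∈ {m_i−1, m_i, m_i+1} ∩ [−3, 3] = {-1, 0, 1} → 3 states.
Total: 3.

3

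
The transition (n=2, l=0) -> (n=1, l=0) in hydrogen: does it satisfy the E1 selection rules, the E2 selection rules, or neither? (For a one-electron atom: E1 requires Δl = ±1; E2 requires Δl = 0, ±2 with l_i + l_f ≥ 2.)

neither

Δl = 0 − 0 = +0; l_i + l_f = 0.
E1 (Δl = ±1): not satisfied.
E2 (Δl = 0,±2, l_i+l_f ≥ 2): not satisfied.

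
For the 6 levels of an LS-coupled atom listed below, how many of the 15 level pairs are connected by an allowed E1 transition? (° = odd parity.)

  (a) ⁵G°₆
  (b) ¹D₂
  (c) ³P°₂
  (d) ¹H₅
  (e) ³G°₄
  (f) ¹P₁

0

(a)–(b): forbidden (ΔS, ΔL, ΔJ).
(a)–(c): forbidden (parity, ΔS, ΔL, ΔJ).
(a)–(d): forbidden (ΔS).
(a)–(e): forbidden (parity, ΔS, ΔJ).
(a)–(f): forbidden (ΔS, ΔL, ΔJ).
(b)–(c): forbidden (ΔS).
(b)–(d): forbidden (parity, ΔL, ΔJ).
(b)–(e): forbidden (ΔS, ΔL, ΔJ).
(b)–(f): forbidden (parity).
(c)–(d): forbidden (ΔS, ΔL, ΔJ).
(c)–(e): forbidden (parity, ΔL, ΔJ).
(c)–(f): forbidden (ΔS).
(d)–(e): forbidden (ΔS).
(d)–(f): forbidden (parity, ΔL, ΔJ).
(e)–(f): forbidden (ΔS, ΔL, ΔJ).
Allowed pairs: 0 of 15.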